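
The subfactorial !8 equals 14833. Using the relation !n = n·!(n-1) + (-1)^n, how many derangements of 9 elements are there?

133496

!9 = 9·14833 - 1 = 133496.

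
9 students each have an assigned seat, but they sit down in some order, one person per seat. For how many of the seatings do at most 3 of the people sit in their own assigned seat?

# with exactly i fixed is C(9,i)·!(9-i); sum over i=0..3:
  i=0: C(9,0)·!9 = 1·133496 = 133496
  i=1: C(9,1)·!8 = 9·14833 = 133497
  i=2: C(9,2)·!7 = 36·1854 = 66744
  i=3: C(9,3)·!6 = 84·265 = 22260
Total = 355997.

355997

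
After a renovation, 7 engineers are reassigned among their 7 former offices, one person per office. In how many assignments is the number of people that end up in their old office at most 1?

3709

Sum C(7,i)·!(7-i) for i = 0..1:
  i=0: C(7,0)·!7 = 1·1854 = 1854
  i=1: C(7,1)·!6 = 7·265 = 1855
Total = 3709.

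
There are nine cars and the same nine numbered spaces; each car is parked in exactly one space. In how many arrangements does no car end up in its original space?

133496

Recurrence: !9 = 8·(!8 + !7).
!9 = 8·(14833 + 1854) = 8·16687 = 133496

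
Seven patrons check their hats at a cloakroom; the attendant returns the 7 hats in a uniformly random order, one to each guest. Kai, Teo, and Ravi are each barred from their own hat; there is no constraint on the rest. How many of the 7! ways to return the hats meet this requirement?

Inclusion-exclusion on the 3 forbidden self-matches:
Σ_{j=0}^{3} (-1)^j C(3,j)(7-j)!
= C(3,0)·7! - C(3,1)·6! + C(3,2)·5! - C(3,3)·4!
= 5040 - 2160 + 360 - 24
= 3216

3216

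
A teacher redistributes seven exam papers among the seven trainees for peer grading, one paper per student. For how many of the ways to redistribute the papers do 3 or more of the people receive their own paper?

407

# with exactly i fixed is C(7,i)·!(7-i); sum over i=3..7:
  i=3: C(7,3)·!4 = 35·9 = 315
  i=4: C(7,4)·!3 = 35·2 = 70
  i=5: C(7,5)·!2 = 21·1 = 21
  i=6: C(7,6)·!1 = 7·0 = 0
  i=7: C(7,7)·!0 = 1·1 = 1
Total = 407.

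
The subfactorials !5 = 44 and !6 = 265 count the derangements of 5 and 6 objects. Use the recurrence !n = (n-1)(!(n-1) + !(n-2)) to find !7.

1854

!7 = (7-1)·(!6 + !5) = 6·(265 + 44) = 6·309 = 1854.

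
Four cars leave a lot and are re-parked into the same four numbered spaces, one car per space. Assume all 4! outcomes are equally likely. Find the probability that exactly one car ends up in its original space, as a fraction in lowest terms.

Favorable outcomes: C(4,1)·!3 = 4·2 = 8.
Total outcomes: 4! = 24.
Probability = 8/24 = 1/3.

1/3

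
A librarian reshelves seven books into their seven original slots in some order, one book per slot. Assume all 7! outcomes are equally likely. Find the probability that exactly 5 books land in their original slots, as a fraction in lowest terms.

Favorable outcomes: C(7,5)·!2 = 21·1 = 21.
Total outcomes: 7! = 5040.
Probability = 21/5040 = 1/240.

1/240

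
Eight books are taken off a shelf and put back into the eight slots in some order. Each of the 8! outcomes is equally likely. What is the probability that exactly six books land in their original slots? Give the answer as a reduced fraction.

1/1440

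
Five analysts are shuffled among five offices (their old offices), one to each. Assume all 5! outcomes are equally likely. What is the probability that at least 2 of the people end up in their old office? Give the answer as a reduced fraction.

31/120

Favorable outcomes: Σ_{i≥2} C(5,i)·!(5-i) = 10·2 + 10·1 + 5·0 + 1·1 = 31.
Total outcomes: 5! = 120.
Probability = 31/120 = 31/120.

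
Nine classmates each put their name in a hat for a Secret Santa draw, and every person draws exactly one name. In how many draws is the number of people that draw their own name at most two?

333737

Sum C(9,i)·!(9-i) for i = 0..2:
  i=0: C(9,0)·!9 = 1·133496 = 133496
  i=1: C(9,1)·!8 = 9·14833 = 133497
  i=2: C(9,2)·!7 = 36·1854 = 66744
Total = 333737.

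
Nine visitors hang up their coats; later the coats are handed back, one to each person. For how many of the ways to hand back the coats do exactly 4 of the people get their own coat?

5544

Pick the 4 fixed positions: C(9,4) = 126 ways.
The remaining 5 must be deranged: !5 = 44.
Total: 126 × 44 = 5544.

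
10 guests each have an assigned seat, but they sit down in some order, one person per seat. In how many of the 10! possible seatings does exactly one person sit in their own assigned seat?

Pick the single fixed position: C(10,1) = 10 ways.
The remaining 9 must be deranged: !9 = 133496.
Total: 10 × 133496 = 1334960.

1334960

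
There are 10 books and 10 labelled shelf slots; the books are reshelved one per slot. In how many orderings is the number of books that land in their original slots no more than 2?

3337406

Sum C(10,i)·!(10-i) for i = 0..2:
  i=0: C(10,0)·!10 = 1·1334961 = 1334961
  i=1: C(10,1)·!9 = 10·133496 = 1334960
  i=2: C(10,2)·!8 = 45·14833 = 667485
Total = 3337406.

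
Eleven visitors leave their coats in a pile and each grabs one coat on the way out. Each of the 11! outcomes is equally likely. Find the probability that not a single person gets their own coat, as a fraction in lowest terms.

1468457/3991680

Favorable outcomes: !11 = 14684570.
Total outcomes: 11! = 39916800.
Probability = 14684570/39916800 = 1468457/3991680.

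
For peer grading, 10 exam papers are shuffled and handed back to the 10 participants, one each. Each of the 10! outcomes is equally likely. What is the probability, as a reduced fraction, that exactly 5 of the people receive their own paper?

Favorable outcomes: C(10,5)·!5 = 252·44 = 11088.
Total outcomes: 10! = 3628800.
Probability = 11088/3628800 = 11/3600.

11/3600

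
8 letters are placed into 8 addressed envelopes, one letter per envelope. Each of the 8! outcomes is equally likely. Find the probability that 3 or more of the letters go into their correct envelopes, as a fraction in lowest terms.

647/8064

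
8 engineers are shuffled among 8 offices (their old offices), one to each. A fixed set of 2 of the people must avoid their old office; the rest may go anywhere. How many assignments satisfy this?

30960

Inclusion-exclusion on the 2 forbidden self-matches:
Σ_{j=0}^{2} (-1)^j C(2,j)(8-j)!
= C(2,0)·8! - C(2,1)·7! + C(2,2)·6!
= 40320 - 10080 + 720
= 30960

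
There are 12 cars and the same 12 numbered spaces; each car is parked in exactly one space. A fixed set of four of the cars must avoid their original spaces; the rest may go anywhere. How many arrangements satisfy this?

339696000

Let A_j be the event that the j-th constrained one is fixed. By inclusion-exclusion over the 4 events:
Σ_{j=0}^{4} (-1)^j C(4,j)(12-j)!
= C(4,0)·12! - C(4,1)·11! + C(4,2)·10! - C(4,3)·9! + C(4,4)·8!
= 479001600 - 159667200 + 21772800 - 1451520 + 40320
= 339696000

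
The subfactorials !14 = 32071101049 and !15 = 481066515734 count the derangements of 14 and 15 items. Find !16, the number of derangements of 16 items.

7697064251745

!16 = (16-1)·(!15 + !14) = 15·(481066515734 + 32071101049) = 15·513137616783 = 7697064251745.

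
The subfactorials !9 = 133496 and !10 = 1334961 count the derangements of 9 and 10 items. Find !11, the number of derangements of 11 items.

14684570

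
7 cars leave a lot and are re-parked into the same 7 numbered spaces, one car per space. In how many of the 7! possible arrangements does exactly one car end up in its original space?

1855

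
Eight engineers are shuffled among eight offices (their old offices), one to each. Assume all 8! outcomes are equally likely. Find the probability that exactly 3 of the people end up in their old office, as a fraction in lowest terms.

11/180

Favorable outcomes: C(8,3)·!5 = 56·44 = 2464.
Total outcomes: 8! = 40320.
Probability = 2464/40320 = 11/180.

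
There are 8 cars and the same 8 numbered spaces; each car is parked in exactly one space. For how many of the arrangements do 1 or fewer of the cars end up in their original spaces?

29665

Sum C(8,i)·!(8-i) for i = 0..1:
  i=0: C(8,0)·!8 = 1·14833 = 14833
  i=1: C(8,1)·!7 = 8·1854 = 14832
Total = 29665.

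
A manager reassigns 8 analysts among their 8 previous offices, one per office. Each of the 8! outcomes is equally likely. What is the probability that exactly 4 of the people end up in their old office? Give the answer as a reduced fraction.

1/64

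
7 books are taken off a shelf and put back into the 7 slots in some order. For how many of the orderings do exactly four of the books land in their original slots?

70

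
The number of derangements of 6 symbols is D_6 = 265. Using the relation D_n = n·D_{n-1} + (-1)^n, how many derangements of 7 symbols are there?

1854

D_7 = 7·265 - 1 = 1854.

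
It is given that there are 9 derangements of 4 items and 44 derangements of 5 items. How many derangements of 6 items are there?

265

!6 = (6-1)·(!5 + !4) = 5·(44 + 9) = 5·53 = 265.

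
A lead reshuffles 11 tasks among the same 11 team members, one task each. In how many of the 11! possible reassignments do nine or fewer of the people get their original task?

39916799

# with exactly i fixed is C(11,i)·!(11-i); sum over i=0..9:
  i=0: C(11,0)·!11 = 1·14684570 = 14684570
  i=1: C(11,1)·!10 = 11·1334961 = 14684571
  i=2: C(11,2)·!9 = 55·133496 = 7342280
  i=3: C(11,3)·!8 = 165·14833 = 2447445
  i=4: C(11,4)·!7 = 330·1854 = 611820
  i=5: C(11,5)·!6 = 462·265 = 122430
  i=6: C(11,6)·!5 = 462·44 = 20328
  i=7: C(11,7)·!4 = 330·9 = 2970
  i=8: C(11,8)·!3 = 165·2 = 330
  i=9: C(11,9)·!2 = 55·1 = 55
Total = 39916799.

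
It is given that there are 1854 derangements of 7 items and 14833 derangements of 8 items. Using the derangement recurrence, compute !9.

!9 = (9-1)·(!8 + !7) = 8·(14833 + 1854) = 8·16687 = 133496.

133496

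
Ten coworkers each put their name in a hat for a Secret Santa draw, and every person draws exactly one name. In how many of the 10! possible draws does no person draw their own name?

1334961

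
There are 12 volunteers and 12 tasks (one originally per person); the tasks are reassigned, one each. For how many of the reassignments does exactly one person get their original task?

Pick the single fixed position: C(12,1) = 12 ways.
The remaining 11 must be deranged: !11 = 14684570.
Total: 12 × 14684570 = 176214840.

176214840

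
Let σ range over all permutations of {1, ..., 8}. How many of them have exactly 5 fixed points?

Pick the 5 fixed positions: C(8,5) = 56 ways.
The remaining 3 must be deranged: !3 = 2.
Total: 56 × 2 = 112.

112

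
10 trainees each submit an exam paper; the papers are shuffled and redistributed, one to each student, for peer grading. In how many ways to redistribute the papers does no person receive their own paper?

!10 = 10! · Σ_{k=0}^{10} (-1)^k/k!
= 10! - 10!/1! + 10!/2! - 10!/3! + 10!/4! - 10!/5! + 10!/6! - 10!/7! + 10!/8! - 10!/9! + 10!/10!
= 3628800 - 3628800 + 1814400 - 604800 + 151200 - 30240 + 5040 - 720 + 90 - 10 + 1
= 1334961

1334961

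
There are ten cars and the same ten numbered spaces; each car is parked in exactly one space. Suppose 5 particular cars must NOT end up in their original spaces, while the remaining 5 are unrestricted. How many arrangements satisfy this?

2170680

Let A_j be the event that the j-th constrained one is fixed. By inclusion-exclusion over the 5 events:
Σ_{j=0}^{5} (-1)^j C(5,j)(10-j)!
= C(5,0)·10! - C(5,1)·9! + C(5,2)·8! - C(5,3)·7! + C(5,4)·6! - C(5,5)·5!
= 3628800 - 1814400 + 403200 - 50400 + 3600 - 120
= 2170680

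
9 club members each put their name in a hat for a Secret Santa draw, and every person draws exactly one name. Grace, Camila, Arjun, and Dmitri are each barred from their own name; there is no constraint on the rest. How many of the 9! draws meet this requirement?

Let A_j be the event that the j-th constrained one is fixed. By inclusion-exclusion over the 4 events:
Σ_{j=0}^{4} (-1)^j C(4,j)(9-j)!
= C(4,0)·9! - C(4,1)·8! + C(4,2)·7! - C(4,3)·6! + C(4,4)·5!
= 362880 - 161280 + 30240 - 2880 + 120
= 229080

229080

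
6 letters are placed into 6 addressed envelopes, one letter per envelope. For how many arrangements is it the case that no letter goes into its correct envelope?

The subfactorial !6 = [6!/e] (nearest integer).
6! = 720, and 720/e ≈ 264.87, so !6 = 265.

265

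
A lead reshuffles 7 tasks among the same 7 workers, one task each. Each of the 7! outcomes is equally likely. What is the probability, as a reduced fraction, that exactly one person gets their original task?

Favorable outcomes: C(7,1)·!6 = 7·265 = 1855.
Total outcomes: 7! = 5040.
Probability = 1855/5040 = 53/144.

53/144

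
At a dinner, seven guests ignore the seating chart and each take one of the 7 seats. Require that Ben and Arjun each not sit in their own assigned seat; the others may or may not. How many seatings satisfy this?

3720

Let A_j be the event that the j-th constrained one is fixed. By inclusion-exclusion over the 2 events:
Σ_{j=0}^{2} (-1)^j C(2,j)(7-j)!
= C(2,0)·7! - C(2,1)·6! + C(2,2)·5!
= 5040 - 1440 + 120
= 3720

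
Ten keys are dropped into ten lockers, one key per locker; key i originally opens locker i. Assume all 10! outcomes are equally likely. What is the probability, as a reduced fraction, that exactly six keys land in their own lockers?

Favorable outcomes: C(10,6)·!4 = 210·9 = 1890.
Total outcomes: 10! = 3628800.
Probability = 1890/3628800 = 1/1920.

1/1920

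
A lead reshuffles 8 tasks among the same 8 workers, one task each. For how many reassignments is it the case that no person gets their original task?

14833

By inclusion-exclusion, !8 = Σ (-1)^k · 8!/k! for k=0..8
= 8! - 8!/1! + 8!/2! - 8!/3! + 8!/4! - 8!/5! + 8!/6! - 8!/7! + 8!/8!
= 40320 - 40320 + 20160 - 6720 + 1680 - 336 + 56 - 8 + 1
= 14833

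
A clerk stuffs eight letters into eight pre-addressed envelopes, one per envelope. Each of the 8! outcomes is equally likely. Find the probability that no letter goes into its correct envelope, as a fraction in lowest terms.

Favorable outcomes: !8 = 14833.
Total outcomes: 8! = 40320.
Probability = 14833/40320 = 2119/5760.

2119/5760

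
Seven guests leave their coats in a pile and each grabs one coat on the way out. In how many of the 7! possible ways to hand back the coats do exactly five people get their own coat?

Choose which 5 of the 7 are fixed: C(7,5) = 21.
The other 2 form a derangement: !2 = 1.
Total: 21 × 1 = 21.

21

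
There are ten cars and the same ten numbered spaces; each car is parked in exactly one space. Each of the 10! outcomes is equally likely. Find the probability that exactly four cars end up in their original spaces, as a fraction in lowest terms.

Favorable outcomes: C(10,4)·!6 = 210·265 = 55650.
Total outcomes: 10! = 3628800.
Probability = 55650/3628800 = 53/3456.

53/3456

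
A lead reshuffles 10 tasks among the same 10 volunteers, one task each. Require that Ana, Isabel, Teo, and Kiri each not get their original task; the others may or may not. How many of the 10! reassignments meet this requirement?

Inclusion-exclusion on the 4 forbidden self-matches:
Σ_{j=0}^{4} (-1)^j C(4,j)(10-j)!
= C(4,0)·10! - C(4,1)·9! + C(4,2)·8! - C(4,3)·7! + C(4,4)·6!
= 3628800 - 1451520 + 241920 - 20160 + 720
= 2399760

2399760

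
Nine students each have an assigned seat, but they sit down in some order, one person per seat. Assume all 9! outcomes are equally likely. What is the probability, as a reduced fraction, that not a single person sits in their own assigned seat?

Favorable outcomes: !9 = 133496.
Total outcomes: 9! = 362880.
Probability = 133496/362880 = 16687/45360.

16687/45360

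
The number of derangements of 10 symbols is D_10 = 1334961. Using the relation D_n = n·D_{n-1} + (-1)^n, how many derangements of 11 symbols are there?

D_11 = 11·1334961 - 1 = 14684570.

14684570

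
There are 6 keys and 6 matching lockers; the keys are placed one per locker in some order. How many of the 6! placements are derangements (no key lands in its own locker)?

!6 = 6! · Σ_{k=0}^{6} (-1)^k/k!
= 6! - 6!/1! + 6!/2! - 6!/3! + 6!/4! - 6!/5! + 6!/6!
= 720 - 720 + 360 - 120 + 30 - 6 + 1
= 265

265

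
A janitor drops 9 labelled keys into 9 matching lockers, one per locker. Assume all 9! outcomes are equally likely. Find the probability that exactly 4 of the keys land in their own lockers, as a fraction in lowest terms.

11/720

Favorable outcomes: C(9,4)·!5 = 126·44 = 5544.
Total outcomes: 9! = 362880.
Probability = 5544/362880 = 11/720.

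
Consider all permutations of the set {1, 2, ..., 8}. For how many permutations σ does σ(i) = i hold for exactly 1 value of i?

Pick the single fixed position: C(8,1) = 8 ways.
The other 7 form a derangement: !7 = 1854.
Total: 8 × 1854 = 14832.

14832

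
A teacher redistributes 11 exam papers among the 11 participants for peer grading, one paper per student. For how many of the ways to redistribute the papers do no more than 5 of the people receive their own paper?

Sum C(11,i)·!(11-i) for i = 0..5:
  i=0: C(11,0)·!11 = 1·14684570 = 14684570
  i=1: C(11,1)·!10 = 11·1334961 = 14684571
  i=2: C(11,2)·!9 = 55·133496 = 7342280
  i=3: C(11,3)·!8 = 165·14833 = 2447445
  i=4: C(11,4)·!7 = 330·1854 = 611820
  i=5: C(11,5)·!6 = 462·265 = 122430
Total = 39893116.

39893116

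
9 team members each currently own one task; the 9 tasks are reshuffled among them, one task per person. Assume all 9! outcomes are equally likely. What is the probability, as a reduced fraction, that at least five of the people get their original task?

1339/362880

Favorable outcomes: Σ_{i≥5} C(9,i)·!(9-i) = 126·9 + 84·2 + 36·1 + 9·0 + 1·1 = 1339.
Total outcomes: 9! = 362880.
Probability = 1339/362880 = 1339/362880.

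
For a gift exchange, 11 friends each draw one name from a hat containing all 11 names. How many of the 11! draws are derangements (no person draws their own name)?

The subfactorial !11 = [11!/e] (nearest integer).
11! = 39916800, and 39916800/e ≈ 14684570.08, so !11 = 14684570.

14684570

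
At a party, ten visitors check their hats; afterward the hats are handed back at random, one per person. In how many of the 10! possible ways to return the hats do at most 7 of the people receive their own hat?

# with exactly i fixed is C(10,i)·!(10-i); sum over i=0..7:
  i=0: C(10,0)·!10 = 1·1334961 = 1334961
  i=1: C(10,1)·!9 = 10·133496 = 1334960
  i=2: C(10,2)·!8 = 45·14833 = 667485
  i=3: C(10,3)·!7 = 120·1854 = 222480
  i=4: C(10,4)·!6 = 210·265 = 55650
  i=5: C(10,5)·!5 = 252·44 = 11088
  i=6: C(10,6)·!4 = 210·9 = 1890
  i=7: C(10,7)·!3 = 120·2 = 240
Total = 3628754.

3628754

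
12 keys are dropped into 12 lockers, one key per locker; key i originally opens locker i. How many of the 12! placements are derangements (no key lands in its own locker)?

176214841

By inclusion-exclusion, !12 = Σ (-1)^k · 12!/k! for k=0..12
= 12! - 12!/1! + 12!/2! - 12!/3! + 12!/4! - 12!/5! + 12!/6! - 12!/7! + 12!/8! - 12!/9! + 12!/10! - 12!/11! + 12!/12!
= 479001600 - 479001600 + 239500800 - 79833600 + 19958400 - 3991680 + 665280 - 95040 + 11880 - 1320 + 132 - 12 + 1
= 176214841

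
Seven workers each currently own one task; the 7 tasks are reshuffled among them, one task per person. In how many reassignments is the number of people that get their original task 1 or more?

3186

# with exactly i fixed is C(7,i)·!(7-i); sum over i=1..7:
  i=1: C(7,1)·!6 = 7·265 = 1855
  i=2: C(7,2)·!5 = 21·44 = 924
  i=3: C(7,3)·!4 = 35·9 = 315
  i=4: C(7,4)·!3 = 35·2 = 70
  i=5: C(7,5)·!2 = 21·1 = 21
  i=6: C(7,6)·!1 = 7·0 = 0
  i=7: C(7,7)·!0 = 1·1 = 1
Total = 3186.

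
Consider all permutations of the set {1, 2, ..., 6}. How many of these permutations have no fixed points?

Use !n = (n-1)(!(n-1) + !(n-2)).
!6 = 5·(44 + 9) = 5·53 = 265

265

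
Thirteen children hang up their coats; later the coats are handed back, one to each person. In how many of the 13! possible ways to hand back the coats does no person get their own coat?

2290792932

The number of derangements of 13 is !13 = Σ_{k=0}^{13} (-1)^k·13!/k!
= 13! - 13!/1! + 13!/2! - 13!/3! + 13!/4! - 13!/5! + 13!/6! - 13!/7! + 13!/8! - 13!/9! + 13!/10! - 13!/11! + 13!/12! - 13!/13!
= 6227020800 - 6227020800 + 3113510400 - 1037836800 + 259459200 - 51891840 + 8648640 - 1235520 + 154440 - 17160 + 1716 - 156 + 13 - 1
= 2290792932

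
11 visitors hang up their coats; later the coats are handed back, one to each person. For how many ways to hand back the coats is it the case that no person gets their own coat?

14684570

Recurrence: !11 = 10·(!10 + !9).
!11 = 10·(1334961 + 133496) = 10·1468457 = 14684570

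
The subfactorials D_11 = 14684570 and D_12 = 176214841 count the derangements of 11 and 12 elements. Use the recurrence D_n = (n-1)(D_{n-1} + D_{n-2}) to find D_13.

2290792932

D_13 = (13-1)·(D_12 + D_11) = 12·(176214841 + 14684570) = 12·190899411 = 2290792932.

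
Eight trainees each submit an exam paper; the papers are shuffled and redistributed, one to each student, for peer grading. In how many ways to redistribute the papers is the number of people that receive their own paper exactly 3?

2464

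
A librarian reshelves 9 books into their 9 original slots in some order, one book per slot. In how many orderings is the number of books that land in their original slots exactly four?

5544

Pick the 4 fixed positions: C(9,4) = 126 ways.
The remaining 5 must be deranged: !5 = 44.
Total: 126 × 44 = 5544.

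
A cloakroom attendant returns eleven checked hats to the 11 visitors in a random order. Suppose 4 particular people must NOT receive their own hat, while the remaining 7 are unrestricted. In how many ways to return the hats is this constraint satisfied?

27422640

Inclusion-exclusion on the 4 forbidden self-matches:
Σ_{j=0}^{4} (-1)^j C(4,j)(11-j)!
= C(4,0)·11! - C(4,1)·10! + C(4,2)·9! - C(4,3)·8! + C(4,4)·7!
= 39916800 - 14515200 + 2177280 - 161280 + 5040
= 27422640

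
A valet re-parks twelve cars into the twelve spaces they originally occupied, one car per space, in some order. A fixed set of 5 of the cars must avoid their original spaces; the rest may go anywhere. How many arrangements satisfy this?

312273360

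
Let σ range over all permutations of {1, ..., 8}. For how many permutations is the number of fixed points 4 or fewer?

40179

# with exactly i fixed is C(8,i)·!(8-i); sum over i=0..4:
  i=0: C(8,0)·!8 = 1·14833 = 14833
  i=1: C(8,1)·!7 = 8·1854 = 14832
  i=2: C(8,2)·!6 = 28·265 = 7420
  i=3: C(8,3)·!5 = 56·44 = 2464
  i=4: C(8,4)·!4 = 70·9 = 630
Total = 40179.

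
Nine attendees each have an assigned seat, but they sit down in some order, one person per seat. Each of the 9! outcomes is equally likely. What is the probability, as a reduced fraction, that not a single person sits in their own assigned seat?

16687/45360

Favorable outcomes: !9 = 133496.
Total outcomes: 9! = 362880.
Probability = 133496/362880 = 16687/45360.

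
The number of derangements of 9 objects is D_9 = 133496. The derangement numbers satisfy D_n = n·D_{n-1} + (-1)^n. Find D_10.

1334961

D_10 = 10·133496 + 1 = 1334961.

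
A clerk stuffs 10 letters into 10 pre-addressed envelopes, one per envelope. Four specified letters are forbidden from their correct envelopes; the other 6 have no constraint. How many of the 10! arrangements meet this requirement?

2399760

Let A_j be the event that the j-th constrained one is fixed. By inclusion-exclusion over the 4 events:
Σ_{j=0}^{4} (-1)^j C(4,j)(10-j)!
= C(4,0)·10! - C(4,1)·9! + C(4,2)·8! - C(4,3)·7! + C(4,4)·6!
= 3628800 - 1451520 + 241920 - 20160 + 720
= 2399760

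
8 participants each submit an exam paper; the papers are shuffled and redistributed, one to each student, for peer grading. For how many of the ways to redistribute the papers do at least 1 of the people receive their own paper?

25487

Sum C(8,i)·!(8-i) for i = 1..8:
  i=1: C(8,1)·!7 = 8·1854 = 14832
  i=2: C(8,2)·!6 = 28·265 = 7420
  i=3: C(8,3)·!5 = 56·44 = 2464
  i=4: C(8,4)·!4 = 70·9 = 630
  i=5: C(8,5)·!3 = 56·2 = 112
  i=6: C(8,6)·!2 = 28·1 = 28
  i=7: C(8,7)·!1 = 8·0 = 0
  i=8: C(8,8)·!0 = 1·1 = 1
Total = 25487.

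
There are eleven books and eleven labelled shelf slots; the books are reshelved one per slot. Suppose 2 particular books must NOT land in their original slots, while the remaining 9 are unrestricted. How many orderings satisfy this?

33022080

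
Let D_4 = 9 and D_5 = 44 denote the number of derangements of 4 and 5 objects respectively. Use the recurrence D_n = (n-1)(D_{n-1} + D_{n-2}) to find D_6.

D_6 = (6-1)·(D_5 + D_4) = 5·(44 + 9) = 5·53 = 265.

265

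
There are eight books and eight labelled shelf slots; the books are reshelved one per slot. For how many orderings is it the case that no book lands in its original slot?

!8 = 8! · Σ_{k=0}^{8} (-1)^k/k!
= 8! - 8!/1! + 8!/2! - 8!/3! + 8!/4! - 8!/5! + 8!/6! - 8!/7! + 8!/8!
= 40320 - 40320 + 20160 - 6720 + 1680 - 336 + 56 - 8 + 1
= 14833

14833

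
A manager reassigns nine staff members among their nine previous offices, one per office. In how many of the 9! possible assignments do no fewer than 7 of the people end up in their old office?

# with exactly i fixed is C(9,i)·!(9-i); sum over i=7..9:
  i=7: C(9,7)·!2 = 36·1 = 36
  i=8: C(9,8)·!1 = 9·0 = 0
  i=9: C(9,9)·!0 = 1·1 = 1
Total = 37.

37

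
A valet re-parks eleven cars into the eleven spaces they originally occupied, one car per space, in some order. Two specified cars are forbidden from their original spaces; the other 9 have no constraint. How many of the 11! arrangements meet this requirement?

33022080

Let A_j be the event that the j-th constrained one is fixed. By inclusion-exclusion over the 2 events:
Σ_{j=0}^{2} (-1)^j C(2,j)(11-j)!
= C(2,0)·11! - C(2,1)·10! + C(2,2)·9!
= 39916800 - 7257600 + 362880
= 33022080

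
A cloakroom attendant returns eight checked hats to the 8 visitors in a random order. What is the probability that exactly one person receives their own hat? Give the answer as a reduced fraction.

Favorable outcomes: C(8,1)·!7 = 8·1854 = 14832.
Total outcomes: 8! = 40320.
Probability = 14832/40320 = 103/280.

103/280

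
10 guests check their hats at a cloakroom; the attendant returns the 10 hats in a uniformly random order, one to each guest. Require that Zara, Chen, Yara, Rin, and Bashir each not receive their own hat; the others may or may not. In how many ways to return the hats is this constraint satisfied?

2170680

Inclusion-exclusion on the 5 forbidden self-matches:
Σ_{j=0}^{5} (-1)^j C(5,j)(10-j)!
= C(5,0)·10! - C(5,1)·9! + C(5,2)·8! - C(5,3)·7! + C(5,4)·6! - C(5,5)·5!
= 3628800 - 1814400 + 403200 - 50400 + 3600 - 120
= 2170680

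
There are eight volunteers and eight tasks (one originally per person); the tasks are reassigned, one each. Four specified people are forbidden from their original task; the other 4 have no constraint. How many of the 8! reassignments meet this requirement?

Inclusion-exclusion on the 4 forbidden self-matches:
Σ_{j=0}^{4} (-1)^j C(4,j)(8-j)!
= C(4,0)·8! - C(4,1)·7! + C(4,2)·6! - C(4,3)·5! + C(4,4)·4!
= 40320 - 20160 + 4320 - 480 + 24
= 24024

24024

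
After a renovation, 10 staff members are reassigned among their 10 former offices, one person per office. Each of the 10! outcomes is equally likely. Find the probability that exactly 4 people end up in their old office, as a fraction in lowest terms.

Favorable outcomes: C(10,4)·!6 = 210·265 = 55650.
Total outcomes: 10! = 3628800.
Probability = 55650/3628800 = 53/3456.

53/3456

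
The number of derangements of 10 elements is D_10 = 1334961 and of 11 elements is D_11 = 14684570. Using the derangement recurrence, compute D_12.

176214841

D_12 = (12-1)·(D_11 + D_10) = 11·(14684570 + 1334961) = 11·16019531 = 176214841.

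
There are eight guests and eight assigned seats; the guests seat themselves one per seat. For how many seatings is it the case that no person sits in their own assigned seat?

By inclusion-exclusion, !8 = Σ (-1)^k · 8!/k! for k=0..8
= 8! - 8!/1! + 8!/2! - 8!/3! + 8!/4! - 8!/5! + 8!/6! - 8!/7! + 8!/8!
= 40320 - 40320 + 20160 - 6720 + 1680 - 336 + 56 - 8 + 1
= 14833

14833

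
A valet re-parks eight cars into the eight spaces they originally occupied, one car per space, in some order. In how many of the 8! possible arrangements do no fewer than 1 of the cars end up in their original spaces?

25487

# with exactly i fixed is C(8,i)·!(8-i); sum over i=1..8:
  i=1: C(8,1)·!7 = 8·1854 = 14832
  i=2: C(8,2)·!6 = 28·265 = 7420
  i=3: C(8,3)·!5 = 56·44 = 2464
  i=4: C(8,4)·!4 = 70·9 = 630
  i=5: C(8,5)·!3 = 56·2 = 112
  i=6: C(8,6)·!2 = 28·1 = 28
  i=7: C(8,7)·!1 = 8·0 = 0
  i=8: C(8,8)·!0 = 1·1 = 1
Total = 25487.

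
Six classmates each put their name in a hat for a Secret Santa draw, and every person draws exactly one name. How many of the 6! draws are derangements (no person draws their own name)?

265

The number of derangements of 6 is !6 = Σ_{k=0}^{6} (-1)^k·6!/k!
= 6! - 6!/1! + 6!/2! - 6!/3! + 6!/4! - 6!/5! + 6!/6!
= 720 - 720 + 360 - 120 + 30 - 6 + 1
= 265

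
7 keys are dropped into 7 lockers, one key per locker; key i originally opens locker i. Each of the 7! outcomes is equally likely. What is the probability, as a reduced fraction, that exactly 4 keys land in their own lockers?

Favorable outcomes: C(7,4)·!3 = 35·2 = 70.
Total outcomes: 7! = 5040.
Probability = 70/5040 = 1/72.

1/72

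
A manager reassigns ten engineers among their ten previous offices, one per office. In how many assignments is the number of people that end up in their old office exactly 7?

240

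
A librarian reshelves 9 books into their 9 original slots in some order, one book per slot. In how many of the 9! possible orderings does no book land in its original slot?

133496

Use !n = n·!(n-1) + (-1)^n.
!9 = 9·14833 - 1 = 133496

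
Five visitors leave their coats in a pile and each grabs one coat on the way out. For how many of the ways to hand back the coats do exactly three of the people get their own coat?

10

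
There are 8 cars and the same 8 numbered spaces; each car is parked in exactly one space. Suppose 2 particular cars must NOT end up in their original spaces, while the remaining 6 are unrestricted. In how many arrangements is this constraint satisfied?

30960

Inclusion-exclusion on the 2 forbidden self-matches:
Σ_{j=0}^{2} (-1)^j C(2,j)(8-j)!
= C(2,0)·8! - C(2,1)·7! + C(2,2)·6!
= 40320 - 10080 + 720
= 30960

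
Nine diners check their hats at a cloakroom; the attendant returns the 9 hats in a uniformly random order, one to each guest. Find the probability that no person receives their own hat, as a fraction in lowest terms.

16687/45360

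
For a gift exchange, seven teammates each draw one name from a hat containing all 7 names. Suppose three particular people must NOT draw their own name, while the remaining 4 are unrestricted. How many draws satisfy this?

3216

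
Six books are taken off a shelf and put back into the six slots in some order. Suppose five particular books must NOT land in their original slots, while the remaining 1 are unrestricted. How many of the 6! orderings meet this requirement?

309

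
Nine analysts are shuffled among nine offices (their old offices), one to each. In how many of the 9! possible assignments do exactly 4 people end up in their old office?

5544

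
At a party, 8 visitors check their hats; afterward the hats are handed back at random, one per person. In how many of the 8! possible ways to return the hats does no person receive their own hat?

14833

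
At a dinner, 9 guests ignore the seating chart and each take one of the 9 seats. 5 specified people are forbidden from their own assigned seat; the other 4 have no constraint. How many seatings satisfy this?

205056

Let A_j be the event that the j-th constrained one is fixed. By inclusion-exclusion over the 5 events:
Σ_{j=0}^{5} (-1)^j C(5,j)(9-j)!
= C(5,0)·9! - C(5,1)·8! + C(5,2)·7! - C(5,3)·6! + C(5,4)·5! - C(5,5)·4!
= 362880 - 201600 + 50400 - 7200 + 600 - 24
= 205056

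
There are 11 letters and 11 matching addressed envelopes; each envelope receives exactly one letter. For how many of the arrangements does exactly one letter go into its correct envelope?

14684571

Pick the single fixed position: C(11,1) = 11 ways.
The other 10 form a derangement: !10 = 1334961.
Total: 11 × 1334961 = 14684571.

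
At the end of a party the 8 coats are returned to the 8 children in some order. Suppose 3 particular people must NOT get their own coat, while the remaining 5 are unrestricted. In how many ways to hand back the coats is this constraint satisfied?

27240

Inclusion-exclusion on the 3 forbidden self-matches:
Σ_{j=0}^{3} (-1)^j C(3,j)(8-j)!
= C(3,0)·8! - C(3,1)·7! + C(3,2)·6! - C(3,3)·5!
= 40320 - 15120 + 2160 - 120
= 27240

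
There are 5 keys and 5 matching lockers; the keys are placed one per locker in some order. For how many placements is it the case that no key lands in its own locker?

!5 is the nearest integer to 5!/e.
5! = 120, and 120/e ≈ 44.15, so !5 = 44.

44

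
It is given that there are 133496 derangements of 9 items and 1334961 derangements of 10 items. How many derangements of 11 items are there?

14684570

D_11 = (11-1)·(D_10 + D_9) = 10·(1334961 + 133496) = 10·1468457 = 14684570.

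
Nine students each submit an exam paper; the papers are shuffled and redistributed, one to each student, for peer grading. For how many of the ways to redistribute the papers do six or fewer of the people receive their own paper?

362843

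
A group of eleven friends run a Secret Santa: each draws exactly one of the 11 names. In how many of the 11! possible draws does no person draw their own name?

The subfactorial !11 = [11!/e] (nearest integer).
11! = 39916800, and 39916800/e ≈ 14684570.08, so !11 = 14684570.

14684570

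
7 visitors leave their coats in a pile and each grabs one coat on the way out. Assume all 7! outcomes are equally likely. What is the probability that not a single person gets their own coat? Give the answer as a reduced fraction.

Favorable outcomes: !7 = 1854.
Total outcomes: 7! = 5040.
Probability = 1854/5040 = 103/280.

103/280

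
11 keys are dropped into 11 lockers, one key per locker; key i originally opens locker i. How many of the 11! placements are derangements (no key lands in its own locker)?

Use !n = (n-1)(!(n-1) + !(n-2)).
!11 = 10·(1334961 + 133496) = 10·1468457 = 14684570

14684570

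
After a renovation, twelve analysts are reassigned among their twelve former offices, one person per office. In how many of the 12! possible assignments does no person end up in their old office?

The subfactorial !12 = [12!/e] (nearest integer).
12! = 479001600, and 479001600/e ≈ 176214840.93, so !12 = 176214841.

176214841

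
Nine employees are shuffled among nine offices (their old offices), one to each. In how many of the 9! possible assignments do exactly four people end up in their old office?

5544

Choose which 4 of the 9 are fixed: C(9,4) = 126.
The other 5 form a derangement: !5 = 44.
Total: 126 × 44 = 5544.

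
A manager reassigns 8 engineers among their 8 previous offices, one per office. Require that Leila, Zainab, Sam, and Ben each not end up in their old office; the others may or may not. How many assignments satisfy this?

Inclusion-exclusion on the 4 forbidden self-matches:
Σ_{j=0}^{4} (-1)^j C(4,j)(8-j)!
= C(4,0)·8! - C(4,1)·7! + C(4,2)·6! - C(4,3)·5! + C(4,4)·4!
= 40320 - 20160 + 4320 - 480 + 24
= 24024

24024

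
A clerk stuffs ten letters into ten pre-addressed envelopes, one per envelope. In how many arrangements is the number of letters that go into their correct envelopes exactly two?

Choose which 2 of the 10 are fixed: C(10,2) = 45.
The remaining 8 must be deranged: !8 = 14833.
Total: 45 × 14833 = 667485.

667485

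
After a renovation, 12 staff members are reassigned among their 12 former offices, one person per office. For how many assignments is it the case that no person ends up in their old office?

176214841

By inclusion-exclusion, !12 = Σ (-1)^k · 12!/k! for k=0..12
= 12! - 12!/1! + 12!/2! - 12!/3! + 12!/4! - 12!/5! + 12!/6! - 12!/7! + 12!/8! - 12!/9! + 12!/10! - 12!/11! + 12!/12!
= 479001600 - 479001600 + 239500800 - 79833600 + 19958400 - 3991680 + 665280 - 95040 + 11880 - 1320 + 132 - 12 + 1
= 176214841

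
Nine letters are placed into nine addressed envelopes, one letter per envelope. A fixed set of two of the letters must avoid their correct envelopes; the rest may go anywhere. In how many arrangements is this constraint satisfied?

Let A_j be the event that the j-th constrained one is fixed. By inclusion-exclusion over the 2 events:
Σ_{j=0}^{2} (-1)^j C(2,j)(9-j)!
= C(2,0)·9! - C(2,1)·8! + C(2,2)·7!
= 362880 - 80640 + 5040
= 287280

287280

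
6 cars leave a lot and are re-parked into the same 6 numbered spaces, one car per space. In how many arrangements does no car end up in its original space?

265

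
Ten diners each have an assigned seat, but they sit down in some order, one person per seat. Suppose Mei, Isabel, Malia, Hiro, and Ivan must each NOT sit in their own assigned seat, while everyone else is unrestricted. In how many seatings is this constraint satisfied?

2170680

Let A_j be the event that the j-th constrained one is fixed. By inclusion-exclusion over the 5 events:
Σ_{j=0}^{5} (-1)^j C(5,j)(10-j)!
= C(5,0)·10! - C(5,1)·9! + C(5,2)·8! - C(5,3)·7! + C(5,4)·6! - C(5,5)·5!
= 3628800 - 1814400 + 403200 - 50400 + 3600 - 120
= 2170680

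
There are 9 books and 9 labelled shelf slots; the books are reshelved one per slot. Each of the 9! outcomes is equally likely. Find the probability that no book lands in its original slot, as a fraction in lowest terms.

Favorable outcomes: !9 = 133496.
Total outcomes: 9! = 362880.
Probability = 133496/362880 = 16687/45360.

16687/45360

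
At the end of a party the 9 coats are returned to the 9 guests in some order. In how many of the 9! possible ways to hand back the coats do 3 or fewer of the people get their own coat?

355997

Sum C(9,i)·!(9-i) for i = 0..3:
  i=0: C(9,0)·!9 = 1·133496 = 133496
  i=1: C(9,1)·!8 = 9·14833 = 133497
  i=2: C(9,2)·!7 = 36·1854 = 66744
  i=3: C(9,3)·!6 = 84·265 = 22260
Total = 355997.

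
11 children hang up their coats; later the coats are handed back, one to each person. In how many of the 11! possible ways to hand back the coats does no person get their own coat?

Recurrence: !11 = 11·!10 + (-1)^11.
!11 = 11·1334961 - 1 = 14684570

14684570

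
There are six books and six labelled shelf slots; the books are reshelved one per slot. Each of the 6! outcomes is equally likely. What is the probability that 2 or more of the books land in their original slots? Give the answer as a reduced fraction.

191/720

Favorable outcomes: Σ_{i≥2} C(6,i)·!(6-i) = 15·9 + 20·2 + 15·1 + 6·0 + 1·1 = 191.
Total outcomes: 6! = 720.
Probability = 191/720 = 191/720.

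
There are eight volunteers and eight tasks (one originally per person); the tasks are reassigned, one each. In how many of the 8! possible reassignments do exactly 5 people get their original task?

Pick the 5 fixed positions: C(8,5) = 56 ways.
The remaining 3 must be deranged: !3 = 2.
Total: 56 × 2 = 112.

112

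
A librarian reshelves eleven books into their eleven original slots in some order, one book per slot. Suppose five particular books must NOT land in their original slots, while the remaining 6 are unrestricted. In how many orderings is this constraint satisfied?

Inclusion-exclusion on the 5 forbidden self-matches:
Σ_{j=0}^{5} (-1)^j C(5,j)(11-j)!
= C(5,0)·11! - C(5,1)·10! + C(5,2)·9! - C(5,3)·8! + C(5,4)·7! - C(5,5)·6!
= 39916800 - 18144000 + 3628800 - 403200 + 25200 - 720
= 25022880

25022880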